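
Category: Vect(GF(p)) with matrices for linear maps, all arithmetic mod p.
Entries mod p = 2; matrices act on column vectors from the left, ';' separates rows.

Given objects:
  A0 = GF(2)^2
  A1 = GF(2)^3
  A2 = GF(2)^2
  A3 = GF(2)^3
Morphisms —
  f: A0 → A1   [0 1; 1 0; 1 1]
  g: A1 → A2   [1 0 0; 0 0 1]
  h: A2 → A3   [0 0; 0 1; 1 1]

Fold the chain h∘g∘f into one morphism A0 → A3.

Answer: [0 0; 1 1; 1 0]

Trace:
  e0=(1,0) f→(0,1,1) g→(0,1) h→(0,1,1)
  e1=(0,1) f→(1,0,1) g→(1,1) h→(0,1,0)
result: [0 0; 1 1; 1 0]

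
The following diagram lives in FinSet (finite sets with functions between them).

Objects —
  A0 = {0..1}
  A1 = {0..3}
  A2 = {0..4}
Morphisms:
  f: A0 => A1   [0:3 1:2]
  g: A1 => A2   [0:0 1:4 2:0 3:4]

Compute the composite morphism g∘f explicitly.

  0 f=>3 g=>4
  1 f=>2 g=>0
result: [0:4 1:0]

Answer: [0:4 1:0]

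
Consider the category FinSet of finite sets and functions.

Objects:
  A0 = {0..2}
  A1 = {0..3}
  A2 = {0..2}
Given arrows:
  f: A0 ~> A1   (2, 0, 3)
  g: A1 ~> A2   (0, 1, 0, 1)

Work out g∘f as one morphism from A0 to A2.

  0 f~>2 g~>0
  1 f~>0 g~>0
  2 f~>3 g~>1
result: (0, 0, 1)

Answer: (0, 0, 1)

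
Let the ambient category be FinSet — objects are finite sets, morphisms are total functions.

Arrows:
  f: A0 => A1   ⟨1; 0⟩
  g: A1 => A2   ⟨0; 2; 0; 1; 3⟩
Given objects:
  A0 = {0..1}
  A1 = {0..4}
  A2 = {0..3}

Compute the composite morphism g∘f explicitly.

  0 f=>1 g=>2
  1 f=>0 g=>0
result: ⟨2; 0⟩

Answer: ⟨2; 0⟩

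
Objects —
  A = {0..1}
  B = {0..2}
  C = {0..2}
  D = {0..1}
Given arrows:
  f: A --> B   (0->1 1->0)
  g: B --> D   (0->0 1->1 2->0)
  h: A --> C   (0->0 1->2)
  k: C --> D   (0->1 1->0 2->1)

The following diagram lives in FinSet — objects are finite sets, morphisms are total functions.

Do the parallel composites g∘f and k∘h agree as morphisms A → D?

Path 1 = f;g:
  0 f-->1 g-->1
  1 f-->0 g-->0
  composite₁ = (0->1 1->0)
Path 2 = h;k:
  0 h-->0 k-->1
  1 h-->2 k-->1
  composite₂ = (0->1 1->1)
Equal? differ; not commutative

Answer: DOES NOT COMMUTE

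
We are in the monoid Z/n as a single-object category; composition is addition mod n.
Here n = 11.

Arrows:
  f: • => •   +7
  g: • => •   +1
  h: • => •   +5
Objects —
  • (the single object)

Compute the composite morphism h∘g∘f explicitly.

  0 +7≡7 +1≡8 +5≡2  (mod 11)
result: +2

Answer: +2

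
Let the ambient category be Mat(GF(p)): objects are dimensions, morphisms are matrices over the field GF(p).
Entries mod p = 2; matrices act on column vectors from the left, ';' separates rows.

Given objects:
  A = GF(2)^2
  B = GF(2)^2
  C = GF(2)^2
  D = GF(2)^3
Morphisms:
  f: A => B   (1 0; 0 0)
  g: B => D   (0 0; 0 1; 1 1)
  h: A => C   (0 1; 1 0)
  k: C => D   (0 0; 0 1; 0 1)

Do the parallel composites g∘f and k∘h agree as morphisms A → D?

Answer: DOES NOT COMMUTE

Trace:
Along f;g (path 1):
  e0=[1,0] f=>[1,0] g=>[0,0,1]
  e1=[0,1] f=>[0,0] g=>[0,0,0]
  composite₁ = (0 0; 0 0; 1 0)
Along h;k (path 2):
  e0=[1,0] h=>[0,1] k=>[0,1,1]
  e1=[0,1] h=>[1,0] k=>[0,0,0]
  composite₂ = (0 0; 1 0; 1 0)
Equal? differ; not commutative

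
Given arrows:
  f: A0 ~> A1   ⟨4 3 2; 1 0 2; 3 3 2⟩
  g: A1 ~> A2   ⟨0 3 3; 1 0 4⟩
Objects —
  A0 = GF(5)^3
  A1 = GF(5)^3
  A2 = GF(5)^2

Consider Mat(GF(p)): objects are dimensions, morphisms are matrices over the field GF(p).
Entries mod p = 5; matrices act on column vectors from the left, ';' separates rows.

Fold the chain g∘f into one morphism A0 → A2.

  e0=⟨1,0,0⟩ f~>⟨4,1,3⟩ g~>⟨2,1⟩
  e1=⟨0,1,0⟩ f~>⟨3,0,3⟩ g~>⟨4,0⟩
  e2=⟨0,0,1⟩ f~>⟨2,2,2⟩ g~>⟨2,0⟩
composite: ⟨2 4 2; 1 0 0⟩

Answer: ⟨2 4 2; 1 0 0⟩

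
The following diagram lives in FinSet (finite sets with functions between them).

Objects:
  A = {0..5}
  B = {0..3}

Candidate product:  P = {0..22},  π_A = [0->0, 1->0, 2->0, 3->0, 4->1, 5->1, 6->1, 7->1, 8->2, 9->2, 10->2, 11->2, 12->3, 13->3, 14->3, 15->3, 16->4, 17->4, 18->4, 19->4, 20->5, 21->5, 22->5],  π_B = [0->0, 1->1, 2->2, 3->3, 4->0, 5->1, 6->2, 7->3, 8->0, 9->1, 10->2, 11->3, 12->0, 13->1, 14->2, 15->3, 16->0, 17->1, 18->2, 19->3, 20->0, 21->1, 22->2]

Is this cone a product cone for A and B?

|A|·|B| = 6·4 = 24;  |P| = 23
  → cardinalities differ; no bijection possible.

Answer: NOT A VALID PRODUCT — |P|=23 ≠ |A|·|B|=24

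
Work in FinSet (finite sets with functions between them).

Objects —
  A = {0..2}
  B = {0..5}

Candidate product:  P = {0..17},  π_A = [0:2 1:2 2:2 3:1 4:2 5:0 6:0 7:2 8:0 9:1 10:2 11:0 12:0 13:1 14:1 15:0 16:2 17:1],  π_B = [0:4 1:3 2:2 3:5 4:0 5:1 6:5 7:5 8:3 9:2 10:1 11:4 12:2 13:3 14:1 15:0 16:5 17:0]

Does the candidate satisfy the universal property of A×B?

Answer: NOT A VALID PRODUCT — duplicate pair at indices 16,7

Work:
|A|·|B| = 3·6 = 18;  |P| = 18
Check the pairing map k ↦ (π_A(k), π_B(k)):
  0 : (2,4)
  1 : (2,3)
  2 : (2,2)
  3 : (1,5)
  4 : (2,0)
  5 : (0,1)
  6 : (0,5)
  7 : (2,5)
  8 : (0,3)
  9 : (1,2)
  10 : (2,1)
  11 : (0,4)
  12 : (0,2)
  13 : (1,3)
  14 : (1,1)
  15 : (0,0)
  16 : (2,5)  ✗ repeats pair of k=7
  17 : (1,0)
distinct pairs in image: 17 / 18 needed
  → (2,5) hit at k=7 and k=16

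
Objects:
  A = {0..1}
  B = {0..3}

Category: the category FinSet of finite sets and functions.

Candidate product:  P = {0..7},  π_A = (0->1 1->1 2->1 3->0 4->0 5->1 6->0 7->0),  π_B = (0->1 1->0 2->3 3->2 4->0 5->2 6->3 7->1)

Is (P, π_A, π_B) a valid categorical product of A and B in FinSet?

Answer: VALID PRODUCT

Work:
|A|·|B| = 2·4 = 8;  |P| = 8
Check the pairing map k ↦ (π_A(k), π_B(k)):
  0 -> (1,1)
  1 -> (1,0)
  2 -> (1,3)
  3 -> (0,2)
  4 -> (0,0)
  5 -> (1,2)
  6 -> (0,3)
  7 -> (0,1)
distinct pairs in image: 8 / 8 needed
  → bijection onto A×B; projections well-typed.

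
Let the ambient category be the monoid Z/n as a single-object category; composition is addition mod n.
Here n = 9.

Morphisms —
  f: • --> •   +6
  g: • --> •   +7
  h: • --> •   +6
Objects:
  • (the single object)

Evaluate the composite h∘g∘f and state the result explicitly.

  0 +6≡6 +7≡4 +6≡1  (mod 9)
⟦path⟧: +1

Answer: +1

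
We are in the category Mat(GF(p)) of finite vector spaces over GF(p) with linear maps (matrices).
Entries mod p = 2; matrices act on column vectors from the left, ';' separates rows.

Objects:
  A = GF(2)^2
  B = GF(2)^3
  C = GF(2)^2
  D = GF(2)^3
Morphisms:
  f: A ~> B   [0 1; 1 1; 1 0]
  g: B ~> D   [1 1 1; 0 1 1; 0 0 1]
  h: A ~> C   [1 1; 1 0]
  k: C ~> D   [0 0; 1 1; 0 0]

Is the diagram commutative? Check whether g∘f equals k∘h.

1) trace f;g:
  e0=[1,0] f~>[0,1,1] g~>[0,0,1]
  e1=[0,1] f~>[1,1,0] g~>[0,1,0]
  ⟦path⟧₁ = [0 0; 0 1; 1 0]
2) trace h;k:
  e0=[1,0] h~>[1,1] k~>[0,0,0]
  e1=[0,1] h~>[1,0] k~>[0,1,0]
  ⟦path⟧₂ = [0 0; 0 1; 0 0]
Equal? distinct morphisms ✗

Answer: DOES NOT COMMUTE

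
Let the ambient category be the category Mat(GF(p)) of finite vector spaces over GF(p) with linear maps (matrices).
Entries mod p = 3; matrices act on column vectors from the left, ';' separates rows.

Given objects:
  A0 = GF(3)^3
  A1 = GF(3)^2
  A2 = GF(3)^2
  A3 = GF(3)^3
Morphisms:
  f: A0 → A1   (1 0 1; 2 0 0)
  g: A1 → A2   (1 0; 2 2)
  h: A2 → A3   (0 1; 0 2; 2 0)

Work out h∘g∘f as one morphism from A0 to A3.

Answer: (0 0 2; 0 0 1; 2 0 2)

Work:
  e0=[1,0,0] f→[1,2] g→[1,0] h→[0,0,2]
  e1=[0,1,0] f→[0,0] g→[0,0] h→[0,0,0]
  e2=[0,0,1] f→[1,0] g→[1,2] h→[2,1,2]
⟦path⟧: (0 0 2; 0 0 1; 2 0 2)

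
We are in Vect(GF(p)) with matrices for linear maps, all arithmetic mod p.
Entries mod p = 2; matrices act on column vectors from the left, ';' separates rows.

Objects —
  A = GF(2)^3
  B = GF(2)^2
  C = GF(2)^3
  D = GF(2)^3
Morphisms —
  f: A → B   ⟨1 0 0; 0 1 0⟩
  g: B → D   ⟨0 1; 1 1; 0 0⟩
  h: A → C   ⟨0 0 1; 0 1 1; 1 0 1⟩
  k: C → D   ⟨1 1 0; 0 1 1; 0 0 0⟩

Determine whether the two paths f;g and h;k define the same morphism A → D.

1) trace f;g:
  e0=(1,0,0) f→(1,0) g→(0,1,0)
  e1=(0,1,0) f→(0,1) g→(1,1,0)
  e2=(0,0,1) f→(0,0) g→(0,0,0)
  result₁ = ⟨0 1 0; 1 1 0; 0 0 0⟩
2) trace h;k:
  e0=(1,0,0) h→(0,0,1) k→(0,1,0)
  e1=(0,1,0) h→(0,1,0) k→(1,1,0)
  e2=(0,0,1) h→(1,1,1) k→(0,0,0)
  result₂ = ⟨0 1 0; 1 1 0; 0 0 0⟩
Equal? equal; square commutes

Answer: COMMUTES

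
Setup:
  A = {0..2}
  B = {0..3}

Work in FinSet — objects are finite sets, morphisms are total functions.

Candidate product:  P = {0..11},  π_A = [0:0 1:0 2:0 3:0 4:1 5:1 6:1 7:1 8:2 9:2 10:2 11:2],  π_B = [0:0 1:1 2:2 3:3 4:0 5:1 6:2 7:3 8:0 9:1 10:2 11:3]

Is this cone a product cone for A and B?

Answer: VALID PRODUCT

Derivation:
|A|·|B| = 3·4 = 12;  |P| = 12
Check the pairing map k ↦ (π_A(k), π_B(k)):
  0 : (0,0)
  1 : (0,1)
  2 : (0,2)
  3 : (0,3)
  4 : (1,0)
  5 : (1,1)
  6 : (1,2)
  7 : (1,3)
  8 : (2,0)
  9 : (2,1)
  10 : (2,2)
  11 : (2,3)
distinct pairs in image: 12 / 12 needed
  → bijection onto A×B; projections well-typed.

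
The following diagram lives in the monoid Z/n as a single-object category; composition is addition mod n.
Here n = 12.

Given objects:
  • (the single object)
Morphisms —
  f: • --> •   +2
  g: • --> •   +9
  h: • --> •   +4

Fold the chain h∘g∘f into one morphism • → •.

Answer: +3

Derivation:
  0 +2≡2 +9≡11 +4≡3  (mod 12)
⟦path⟧: +3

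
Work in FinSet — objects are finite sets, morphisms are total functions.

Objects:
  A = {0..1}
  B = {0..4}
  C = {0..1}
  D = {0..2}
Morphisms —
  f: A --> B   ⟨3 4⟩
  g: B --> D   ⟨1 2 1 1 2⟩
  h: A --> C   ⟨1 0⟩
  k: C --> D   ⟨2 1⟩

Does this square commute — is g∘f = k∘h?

Path 1 = f;g:
  0 f-->3 g-->1
  1 f-->4 g-->2
  result₁ = ⟨1 2⟩
Path 2 = h;k:
  0 h-->1 k-->1
  1 h-->0 k-->2
  result₂ = ⟨1 2⟩
Equal? same morphism ✓

Answer: COMMUTES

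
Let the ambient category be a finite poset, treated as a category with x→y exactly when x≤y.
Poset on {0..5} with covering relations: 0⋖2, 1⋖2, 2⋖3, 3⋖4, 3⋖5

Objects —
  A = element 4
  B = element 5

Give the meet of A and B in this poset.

Lower bounds of A=4 and B=5: {0,1,2,3}
  0 ⊑ 3
  1 ⊑ 3
  2 ⊑ 3
  3 ⊑ 3
glb = 3

Answer: A∧B = 3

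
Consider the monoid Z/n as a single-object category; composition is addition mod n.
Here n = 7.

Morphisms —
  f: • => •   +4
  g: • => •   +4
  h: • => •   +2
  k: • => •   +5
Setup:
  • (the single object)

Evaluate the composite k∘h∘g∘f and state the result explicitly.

Answer: +1

Trace:
  0 +4≡4 +4≡1 +2≡3 +5≡1  (mod 7)
⟦path⟧: +1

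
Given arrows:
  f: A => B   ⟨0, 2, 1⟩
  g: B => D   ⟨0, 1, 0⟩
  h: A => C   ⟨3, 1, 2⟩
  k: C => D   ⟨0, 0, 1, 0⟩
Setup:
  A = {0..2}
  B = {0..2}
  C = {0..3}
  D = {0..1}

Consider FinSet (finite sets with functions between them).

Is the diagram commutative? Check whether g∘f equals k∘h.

Along f;g (path 1):
  0 f=>0 g=>0
  1 f=>2 g=>0
  2 f=>1 g=>1
  ⟦path⟧₁ = ⟨0, 0, 1⟩
Along h;k (path 2):
  0 h=>3 k=>0
  1 h=>1 k=>0
  2 h=>2 k=>1
  ⟦path⟧₂ = ⟨0, 0, 1⟩
Equal? equal; square commutes

Answer: COMMUTES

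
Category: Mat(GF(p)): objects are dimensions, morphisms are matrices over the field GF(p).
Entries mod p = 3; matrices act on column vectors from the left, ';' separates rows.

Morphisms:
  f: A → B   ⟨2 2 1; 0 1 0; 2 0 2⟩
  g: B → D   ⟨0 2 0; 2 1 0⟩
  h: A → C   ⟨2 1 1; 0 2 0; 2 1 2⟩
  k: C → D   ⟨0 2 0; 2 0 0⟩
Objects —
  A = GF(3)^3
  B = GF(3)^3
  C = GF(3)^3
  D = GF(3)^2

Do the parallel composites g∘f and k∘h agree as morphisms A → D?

Answer: DOES NOT COMMUTE

Trace:
Along f;g (path 1):
  e0=⟨1,0,0⟩ f→⟨2,0,2⟩ g→⟨0,1⟩
  e1=⟨0,1,0⟩ f→⟨2,1,0⟩ g→⟨2,2⟩
  e2=⟨0,0,1⟩ f→⟨1,0,2⟩ g→⟨0,2⟩
  composite₁ = ⟨0 2 0; 1 2 2⟩
Along h;k (path 2):
  e0=⟨1,0,0⟩ h→⟨2,0,2⟩ k→⟨0,1⟩
  e1=⟨0,1,0⟩ h→⟨1,2,1⟩ k→⟨1,2⟩
  e2=⟨0,0,1⟩ h→⟨1,0,2⟩ k→⟨0,2⟩
  composite₂ = ⟨0 1 0; 1 2 2⟩
Equal? differ; not commutative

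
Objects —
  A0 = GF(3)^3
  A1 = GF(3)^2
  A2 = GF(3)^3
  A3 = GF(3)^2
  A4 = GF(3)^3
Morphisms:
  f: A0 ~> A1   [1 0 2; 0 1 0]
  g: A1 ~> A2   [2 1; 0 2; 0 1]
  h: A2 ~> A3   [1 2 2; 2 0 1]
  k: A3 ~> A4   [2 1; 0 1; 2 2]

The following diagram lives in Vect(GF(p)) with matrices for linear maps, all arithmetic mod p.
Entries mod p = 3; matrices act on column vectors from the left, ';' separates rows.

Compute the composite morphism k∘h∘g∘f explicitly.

Answer: [2 2 1; 1 0 2; 0 2 0]

Work:
  e0=[1,0,0] f~>[1,0] g~>[2,0,0] h~>[2,1] k~>[2,1,0]
  e1=[0,1,0] f~>[0,1] g~>[1,2,1] h~>[1,0] k~>[2,0,2]
  e2=[0,0,1] f~>[2,0] g~>[1,0,0] h~>[1,2] k~>[1,2,0]
result: [2 2 1; 1 0 2; 0 2 0]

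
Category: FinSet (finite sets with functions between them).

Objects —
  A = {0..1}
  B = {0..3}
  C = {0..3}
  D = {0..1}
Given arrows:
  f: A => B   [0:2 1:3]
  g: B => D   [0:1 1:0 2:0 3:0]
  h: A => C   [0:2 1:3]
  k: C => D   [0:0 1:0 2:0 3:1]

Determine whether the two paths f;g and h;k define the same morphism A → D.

Path 1 = f;g:
  0 f=>2 g=>0
  1 f=>3 g=>0
  ⟦path⟧₁ = [0:0 1:0]
Path 2 = h;k:
  0 h=>2 k=>0
  1 h=>3 k=>1
  ⟦path⟧₂ = [0:0 1:1]
Equal? NO — does not commute

Answer: DOES NOT COMMUTE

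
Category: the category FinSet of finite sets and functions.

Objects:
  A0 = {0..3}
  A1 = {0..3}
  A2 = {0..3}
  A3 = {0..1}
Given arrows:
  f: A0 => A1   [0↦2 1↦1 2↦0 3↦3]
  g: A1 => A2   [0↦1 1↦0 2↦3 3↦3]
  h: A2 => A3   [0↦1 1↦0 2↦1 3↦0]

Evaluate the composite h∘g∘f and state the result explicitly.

Answer: [0↦0 1↦1 2↦0 3↦0]

Trace:
  0 f=>2 g=>3 h=>0
  1 f=>1 g=>0 h=>1
  2 f=>0 g=>1 h=>0
  3 f=>3 g=>3 h=>0
⟦path⟧: [0↦0 1↦1 2↦0 3↦0]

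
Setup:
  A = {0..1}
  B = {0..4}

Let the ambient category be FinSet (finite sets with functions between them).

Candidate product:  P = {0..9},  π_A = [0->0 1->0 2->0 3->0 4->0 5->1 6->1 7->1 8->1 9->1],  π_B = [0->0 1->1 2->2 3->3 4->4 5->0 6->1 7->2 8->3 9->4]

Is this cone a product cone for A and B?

Answer: VALID PRODUCT

Work:
|A|·|B| = 2·5 = 10;  |P| = 10
Check the pairing map k ↦ (π_A(k), π_B(k)):
  0 -> (0,0)
  1 -> (0,1)
  2 -> (0,2)
  3 -> (0,3)
  4 -> (0,4)
  5 -> (1,0)
  6 -> (1,1)
  7 -> (1,2)
  8 -> (1,3)
  9 -> (1,4)
distinct pairs in image: 10 / 10 needed
  → bijection onto A×B; projections well-typed.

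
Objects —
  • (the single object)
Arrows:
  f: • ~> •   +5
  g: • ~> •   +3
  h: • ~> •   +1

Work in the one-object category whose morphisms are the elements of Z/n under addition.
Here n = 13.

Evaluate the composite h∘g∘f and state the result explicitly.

Answer: +9

Trace:
  0 +5≡5 +3≡8 +1≡9  (mod 13)
result: +9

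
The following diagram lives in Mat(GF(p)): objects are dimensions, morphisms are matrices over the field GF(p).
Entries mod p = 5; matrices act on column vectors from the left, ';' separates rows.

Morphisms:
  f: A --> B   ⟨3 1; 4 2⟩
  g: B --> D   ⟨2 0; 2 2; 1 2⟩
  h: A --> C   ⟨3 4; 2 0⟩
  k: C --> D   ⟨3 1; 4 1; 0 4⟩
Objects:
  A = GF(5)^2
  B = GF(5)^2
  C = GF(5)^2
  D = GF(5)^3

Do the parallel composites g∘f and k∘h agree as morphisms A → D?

Along f;g (path 1):
  e0=[1,0] f-->[3,4] g-->[1,4,1]
  e1=[0,1] f-->[1,2] g-->[2,1,0]
  ⟦path⟧₁ = ⟨1 2; 4 1; 1 0⟩
Along h;k (path 2):
  e0=[1,0] h-->[3,2] k-->[1,4,3]
  e1=[0,1] h-->[4,0] k-->[2,1,0]
  ⟦path⟧₂ = ⟨1 2; 4 1; 3 0⟩
Equal? distinct morphisms ✗

Answer: DOES NOT COMMUTE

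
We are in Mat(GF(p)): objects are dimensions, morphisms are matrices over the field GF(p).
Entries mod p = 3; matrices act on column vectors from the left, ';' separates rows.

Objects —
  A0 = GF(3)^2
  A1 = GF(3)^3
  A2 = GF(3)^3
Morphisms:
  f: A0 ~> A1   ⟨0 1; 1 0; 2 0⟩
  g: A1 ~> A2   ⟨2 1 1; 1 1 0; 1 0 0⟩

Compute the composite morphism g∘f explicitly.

  e0=⟨1,0⟩ f~>⟨0,1,2⟩ g~>⟨0,1,0⟩
  e1=⟨0,1⟩ f~>⟨1,0,0⟩ g~>⟨2,1,1⟩
⟦path⟧: ⟨0 2; 1 1; 0 1⟩

Answer: ⟨0 2; 1 1; 0 1⟩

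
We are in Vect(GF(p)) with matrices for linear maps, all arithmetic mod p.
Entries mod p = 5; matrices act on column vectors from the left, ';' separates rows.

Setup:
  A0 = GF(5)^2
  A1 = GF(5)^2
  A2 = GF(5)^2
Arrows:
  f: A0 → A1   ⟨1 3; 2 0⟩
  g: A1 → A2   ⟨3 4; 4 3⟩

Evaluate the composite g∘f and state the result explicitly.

Answer: ⟨1 4; 0 2⟩

Trace:
  e0=⟨1,0⟩ f→⟨1,2⟩ g→⟨1,0⟩
  e1=⟨0,1⟩ f→⟨3,0⟩ g→⟨4,2⟩
⟦path⟧: ⟨1 4; 0 2⟩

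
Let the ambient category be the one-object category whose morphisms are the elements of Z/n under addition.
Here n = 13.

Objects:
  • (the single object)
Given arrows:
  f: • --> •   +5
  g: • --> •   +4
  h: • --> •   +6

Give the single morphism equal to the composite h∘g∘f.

  0 +5≡5 +4≡9 +6≡2  (mod 13)
⟦path⟧: +2

Answer: +2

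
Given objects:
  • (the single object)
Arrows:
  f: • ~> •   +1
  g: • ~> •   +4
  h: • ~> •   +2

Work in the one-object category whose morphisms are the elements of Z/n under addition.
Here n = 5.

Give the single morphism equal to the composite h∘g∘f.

Answer: +2

Work:
  0 +1≡1 +4≡0 +2≡2  (mod 5)
composite: +2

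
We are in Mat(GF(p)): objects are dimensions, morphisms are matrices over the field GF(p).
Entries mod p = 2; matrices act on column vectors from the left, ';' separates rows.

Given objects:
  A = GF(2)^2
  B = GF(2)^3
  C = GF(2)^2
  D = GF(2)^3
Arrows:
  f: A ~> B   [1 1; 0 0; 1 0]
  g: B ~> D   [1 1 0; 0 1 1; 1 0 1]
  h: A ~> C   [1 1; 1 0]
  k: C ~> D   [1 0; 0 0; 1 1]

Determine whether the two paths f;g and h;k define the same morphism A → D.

Answer: DOES NOT COMMUTE

Work:
Path 1 = f;g:
  e0=⟨1,0⟩ f~>⟨1,0,1⟩ g~>⟨1,1,0⟩
  e1=⟨0,1⟩ f~>⟨1,0,0⟩ g~>⟨1,0,1⟩
  result₁ = [1 1; 1 0; 0 1]
Path 2 = h;k:
  e0=⟨1,0⟩ h~>⟨1,1⟩ k~>⟨1,0,0⟩
  e1=⟨0,1⟩ h~>⟨1,0⟩ k~>⟨1,0,1⟩
  result₂ = [1 1; 0 0; 0 1]
Equal? NO — does not commute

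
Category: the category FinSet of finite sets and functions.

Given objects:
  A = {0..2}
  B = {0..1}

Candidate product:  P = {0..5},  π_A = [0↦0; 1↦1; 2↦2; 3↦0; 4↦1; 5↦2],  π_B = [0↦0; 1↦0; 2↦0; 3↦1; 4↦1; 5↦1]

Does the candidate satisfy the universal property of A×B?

|A|·|B| = 3·2 = 6;  |P| = 6
Check the pairing map k ↦ (π_A(k), π_B(k)):
  0 ↦ (0,0)
  1 ↦ (1,0)
  2 ↦ (2,0)
  3 ↦ (0,1)
  4 ↦ (1,1)
  5 ↦ (2,1)
distinct pairs in image: 6 / 6 needed
  → bijection onto A×B; projections well-typed.

Answer: VALID PRODUCT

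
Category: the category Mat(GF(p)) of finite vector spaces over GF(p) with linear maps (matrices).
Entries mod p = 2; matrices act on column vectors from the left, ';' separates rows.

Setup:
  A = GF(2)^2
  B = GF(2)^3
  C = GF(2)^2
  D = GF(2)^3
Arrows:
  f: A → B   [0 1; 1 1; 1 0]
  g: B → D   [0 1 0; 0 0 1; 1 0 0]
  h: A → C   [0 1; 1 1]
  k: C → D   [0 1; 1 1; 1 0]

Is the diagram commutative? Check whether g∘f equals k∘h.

Answer: COMMUTES

Derivation:
1) trace f;g:
  e0=⟨1,0⟩ f→⟨0,1,1⟩ g→⟨1,1,0⟩
  e1=⟨0,1⟩ f→⟨1,1,0⟩ g→⟨1,0,1⟩
  composite₁ = [1 1; 1 0; 0 1]
2) trace h;k:
  e0=⟨1,0⟩ h→⟨0,1⟩ k→⟨1,1,0⟩
  e1=⟨0,1⟩ h→⟨1,1⟩ k→⟨1,0,1⟩
  composite₂ = [1 1; 1 0; 0 1]
Equal? same morphism ✓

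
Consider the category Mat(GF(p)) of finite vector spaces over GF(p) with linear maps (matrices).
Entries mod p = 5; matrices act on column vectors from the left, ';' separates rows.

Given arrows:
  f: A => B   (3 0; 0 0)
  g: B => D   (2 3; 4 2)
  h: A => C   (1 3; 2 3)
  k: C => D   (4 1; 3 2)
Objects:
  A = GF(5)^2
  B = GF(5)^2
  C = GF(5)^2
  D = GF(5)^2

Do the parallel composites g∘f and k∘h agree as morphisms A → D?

Along f;g (path 1):
  e0=(1,0) f=>(3,0) g=>(1,2)
  e1=(0,1) f=>(0,0) g=>(0,0)
  composite₁ = (1 0; 2 0)
Along h;k (path 2):
  e0=(1,0) h=>(1,2) k=>(1,2)
  e1=(0,1) h=>(3,3) k=>(0,0)
  composite₂ = (1 0; 2 0)
Equal? YES — commutes

Answer: COMMUTES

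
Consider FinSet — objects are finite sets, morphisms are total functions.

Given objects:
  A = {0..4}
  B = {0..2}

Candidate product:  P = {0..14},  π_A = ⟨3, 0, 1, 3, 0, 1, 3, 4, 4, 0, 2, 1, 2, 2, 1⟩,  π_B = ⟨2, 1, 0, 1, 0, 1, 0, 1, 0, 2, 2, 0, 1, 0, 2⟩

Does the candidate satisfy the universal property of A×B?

Answer: NOT A VALID PRODUCT — duplicate pair at indices 2,11

Derivation:
|A|·|B| = 5·3 = 15;  |P| = 15
Check the pairing map k ↦ (π_A(k), π_B(k)):
  0 -> (3,2)
  1 -> (0,1)
  2 -> (1,0)
  3 -> (3,1)
  4 -> (0,0)
  5 -> (1,1)
  6 -> (3,0)
  7 -> (4,1)
  8 -> (4,0)
  9 -> (0,2)
  10 -> (2,2)
  11 -> (1,0)  ✗ repeats pair of k=2
  12 -> (2,1)
  13 -> (2,0)
  14 -> (1,2)
distinct pairs in image: 14 / 15 needed
  → (1,0) hit at k=2 and k=11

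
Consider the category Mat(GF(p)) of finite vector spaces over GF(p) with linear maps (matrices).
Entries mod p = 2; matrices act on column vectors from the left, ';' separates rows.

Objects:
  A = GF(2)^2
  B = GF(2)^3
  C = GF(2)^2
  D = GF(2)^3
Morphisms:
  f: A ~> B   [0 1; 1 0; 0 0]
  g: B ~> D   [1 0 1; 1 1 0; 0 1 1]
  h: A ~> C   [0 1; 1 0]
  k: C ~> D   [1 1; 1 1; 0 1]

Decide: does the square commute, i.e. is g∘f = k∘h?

Answer: DOES NOT COMMUTE

Work:
1) trace f;g:
  e0=⟨1,0⟩ f~>⟨0,1,0⟩ g~>⟨0,1,1⟩
  e1=⟨0,1⟩ f~>⟨1,0,0⟩ g~>⟨1,1,0⟩
  ⟦path⟧₁ = [0 1; 1 1; 1 0]
2) trace h;k:
  e0=⟨1,0⟩ h~>⟨0,1⟩ k~>⟨1,1,1⟩
  e1=⟨0,1⟩ h~>⟨1,0⟩ k~>⟨1,1,0⟩
  ⟦path⟧₂ = [1 1; 1 1; 1 0]
Equal? NO — does not commute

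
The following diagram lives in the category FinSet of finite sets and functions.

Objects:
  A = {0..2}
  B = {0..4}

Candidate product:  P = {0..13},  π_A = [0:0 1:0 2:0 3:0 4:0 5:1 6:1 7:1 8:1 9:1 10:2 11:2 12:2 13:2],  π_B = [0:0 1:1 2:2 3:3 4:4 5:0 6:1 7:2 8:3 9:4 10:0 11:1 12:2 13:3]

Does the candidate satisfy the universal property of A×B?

Answer: NOT A VALID PRODUCT — |P|=14 ≠ |A|·|B|=15

Derivation:
|A|·|B| = 3·5 = 15;  |P| = 14
  → cardinalities differ; no bijection possible.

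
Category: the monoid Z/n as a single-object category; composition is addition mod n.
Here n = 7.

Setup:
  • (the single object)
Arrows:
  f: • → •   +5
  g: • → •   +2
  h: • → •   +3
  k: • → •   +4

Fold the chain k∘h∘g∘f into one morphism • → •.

Answer: +0

Derivation:
  0 +5≡5 +2≡0 +3≡3 +4≡0  (mod 7)
⟦path⟧: +0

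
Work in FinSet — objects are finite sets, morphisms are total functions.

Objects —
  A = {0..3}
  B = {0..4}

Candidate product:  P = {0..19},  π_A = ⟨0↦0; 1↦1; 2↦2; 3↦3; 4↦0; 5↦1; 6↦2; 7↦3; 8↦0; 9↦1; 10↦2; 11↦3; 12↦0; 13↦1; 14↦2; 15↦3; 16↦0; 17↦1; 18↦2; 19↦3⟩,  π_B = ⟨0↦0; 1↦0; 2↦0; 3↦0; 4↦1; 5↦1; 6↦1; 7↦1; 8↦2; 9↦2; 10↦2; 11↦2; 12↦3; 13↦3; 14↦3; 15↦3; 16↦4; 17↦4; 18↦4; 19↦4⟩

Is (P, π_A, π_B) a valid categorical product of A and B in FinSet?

|A|·|B| = 4·5 = 20;  |P| = 20
Check the pairing map k ↦ (π_A(k), π_B(k)):
  0 ↦ (0,0)
  1 ↦ (1,0)
  2 ↦ (2,0)
  3 ↦ (3,0)
  4 ↦ (0,1)
  5 ↦ (1,1)
  6 ↦ (2,1)
  7 ↦ (3,1)
  8 ↦ (0,2)
  9 ↦ (1,2)
  10 ↦ (2,2)
  11 ↦ (3,2)
  12 ↦ (0,3)
  13 ↦ (1,3)
  14 ↦ (2,3)
  15 ↦ (3,3)
  16 ↦ (0,4)
  17 ↦ (1,4)
  18 ↦ (2,4)
  19 ↦ (3,4)
distinct pairs in image: 20 / 20 needed
  → bijection onto A×B; projections well-typed.

Answer: VALID PRODUCT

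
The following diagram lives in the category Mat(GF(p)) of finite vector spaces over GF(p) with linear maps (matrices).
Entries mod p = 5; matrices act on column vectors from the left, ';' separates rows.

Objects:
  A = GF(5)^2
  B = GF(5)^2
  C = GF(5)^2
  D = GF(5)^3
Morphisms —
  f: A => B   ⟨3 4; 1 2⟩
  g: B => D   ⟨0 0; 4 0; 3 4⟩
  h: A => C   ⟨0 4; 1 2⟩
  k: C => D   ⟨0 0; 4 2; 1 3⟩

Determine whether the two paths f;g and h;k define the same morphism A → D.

Along f;g (path 1):
  e0=[1,0] f=>[3,1] g=>[0,2,3]
  e1=[0,1] f=>[4,2] g=>[0,1,0]
  result₁ = ⟨0 0; 2 1; 3 0⟩
Along h;k (path 2):
  e0=[1,0] h=>[0,1] k=>[0,2,3]
  e1=[0,1] h=>[4,2] k=>[0,0,0]
  result₂ = ⟨0 0; 2 0; 3 0⟩
Equal? distinct morphisms ✗

Answer: DOES NOT COMMUTE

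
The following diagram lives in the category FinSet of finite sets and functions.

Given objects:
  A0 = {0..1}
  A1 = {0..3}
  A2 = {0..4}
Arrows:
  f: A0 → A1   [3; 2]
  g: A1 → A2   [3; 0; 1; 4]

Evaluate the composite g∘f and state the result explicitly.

  0 f→3 g→4
  1 f→2 g→1
⟦path⟧: [4; 1]

Answer: [4; 1]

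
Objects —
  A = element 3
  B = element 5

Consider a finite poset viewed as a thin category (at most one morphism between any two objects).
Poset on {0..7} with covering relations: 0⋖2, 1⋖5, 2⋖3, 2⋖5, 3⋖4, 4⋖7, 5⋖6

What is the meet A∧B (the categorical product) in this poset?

Answer: A∧B = 2

Trace:
{x : x⊑A ∧ x⊑B} = {0,2}  (A=3, B=5)
  0 ⊑ 2
  2 ⊑ 2
glb = 2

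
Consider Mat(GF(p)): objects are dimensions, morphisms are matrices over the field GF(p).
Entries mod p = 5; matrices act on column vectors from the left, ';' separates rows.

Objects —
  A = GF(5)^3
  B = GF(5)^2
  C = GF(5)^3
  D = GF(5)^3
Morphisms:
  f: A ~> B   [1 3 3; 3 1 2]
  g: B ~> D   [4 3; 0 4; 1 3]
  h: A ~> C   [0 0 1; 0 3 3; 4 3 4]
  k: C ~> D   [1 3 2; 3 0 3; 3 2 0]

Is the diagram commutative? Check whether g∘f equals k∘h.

Answer: DOES NOT COMMUTE

Trace:
1) trace f;g:
  e0=⟨1,0,0⟩ f~>⟨1,3⟩ g~>⟨3,2,0⟩
  e1=⟨0,1,0⟩ f~>⟨3,1⟩ g~>⟨0,4,1⟩
  e2=⟨0,0,1⟩ f~>⟨3,2⟩ g~>⟨3,3,4⟩
  composite₁ = [3 0 3; 2 4 3; 0 1 4]
2) trace h;k:
  e0=⟨1,0,0⟩ h~>⟨0,0,4⟩ k~>⟨3,2,0⟩
  e1=⟨0,1,0⟩ h~>⟨0,3,3⟩ k~>⟨0,4,1⟩
  e2=⟨0,0,1⟩ h~>⟨1,3,4⟩ k~>⟨3,0,4⟩
  composite₂ = [3 0 3; 2 4 0; 0 1 4]
Equal? differ; not commutative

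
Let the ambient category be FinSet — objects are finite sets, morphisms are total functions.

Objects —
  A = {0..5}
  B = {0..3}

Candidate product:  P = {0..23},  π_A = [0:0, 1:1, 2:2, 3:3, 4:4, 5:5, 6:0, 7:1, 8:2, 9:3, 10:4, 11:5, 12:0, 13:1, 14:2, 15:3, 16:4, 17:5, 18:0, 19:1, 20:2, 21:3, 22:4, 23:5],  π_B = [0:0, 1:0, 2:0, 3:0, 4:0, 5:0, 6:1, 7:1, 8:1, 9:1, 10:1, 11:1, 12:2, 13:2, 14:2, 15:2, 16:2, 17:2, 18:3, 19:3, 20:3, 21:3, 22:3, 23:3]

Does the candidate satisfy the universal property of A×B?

Answer: VALID PRODUCT

Derivation:
|A|·|B| = 6·4 = 24;  |P| = 24
Check the pairing map k ↦ (π_A(k), π_B(k)):
  0 : (0,0)
  1 : (1,0)
  2 : (2,0)
  3 : (3,0)
  4 : (4,0)
  5 : (5,0)
  6 : (0,1)
  7 : (1,1)
  8 : (2,1)
  9 : (3,1)
  10 : (4,1)
  11 : (5,1)
  12 : (0,2)
  13 : (1,2)
  14 : (2,2)
  15 : (3,2)
  16 : (4,2)
  17 : (5,2)
  18 : (0,3)
  19 : (1,3)
  20 : (2,3)
  21 : (3,3)
  22 : (4,3)
  23 : (5,3)
distinct pairs in image: 24 / 24 needed
  → bijection onto A×B; projections well-typed.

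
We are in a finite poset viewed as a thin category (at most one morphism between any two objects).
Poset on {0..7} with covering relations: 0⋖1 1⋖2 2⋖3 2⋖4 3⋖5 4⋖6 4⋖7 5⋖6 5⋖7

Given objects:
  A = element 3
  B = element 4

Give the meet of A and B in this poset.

Lower bounds of A=3 and B=4: {0,1,2}
  0 <= 2
  1 <= 2
  2 <= 2
glb = 2

Answer: A∧B = 2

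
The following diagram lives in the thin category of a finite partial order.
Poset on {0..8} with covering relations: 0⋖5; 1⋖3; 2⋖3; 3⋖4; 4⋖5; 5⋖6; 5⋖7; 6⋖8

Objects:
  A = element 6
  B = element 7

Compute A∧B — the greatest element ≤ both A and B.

Answer: A∧B = 5

Work:
Common predecessors of 6,7: {0,1,2,3,4,5}
  0 ⊑ 5
  1 ⊑ 5
  2 ⊑ 5
  3 ⊑ 5
  4 ⊑ 5
  5 ⊑ 5
glb = 5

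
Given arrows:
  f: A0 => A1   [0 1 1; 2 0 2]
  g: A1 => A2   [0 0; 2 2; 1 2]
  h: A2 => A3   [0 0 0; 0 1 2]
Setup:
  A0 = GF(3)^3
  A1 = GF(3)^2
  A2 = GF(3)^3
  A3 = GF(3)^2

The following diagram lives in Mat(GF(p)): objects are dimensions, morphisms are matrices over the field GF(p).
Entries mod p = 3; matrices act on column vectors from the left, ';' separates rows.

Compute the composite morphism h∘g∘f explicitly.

Answer: [0 0 0; 0 1 1]

Trace:
  e0=[1,0,0] f=>[0,2] g=>[0,1,1] h=>[0,0]
  e1=[0,1,0] f=>[1,0] g=>[0,2,1] h=>[0,1]
  e2=[0,0,1] f=>[1,2] g=>[0,0,2] h=>[0,1]
⟦path⟧: [0 0 0; 0 1 1]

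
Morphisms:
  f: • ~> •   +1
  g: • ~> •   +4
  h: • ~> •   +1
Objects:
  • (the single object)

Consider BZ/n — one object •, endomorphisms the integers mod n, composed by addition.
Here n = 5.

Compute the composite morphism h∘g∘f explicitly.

  0 +1≡1 +4≡0 +1≡1  (mod 5)
composite: +1

Answer: +1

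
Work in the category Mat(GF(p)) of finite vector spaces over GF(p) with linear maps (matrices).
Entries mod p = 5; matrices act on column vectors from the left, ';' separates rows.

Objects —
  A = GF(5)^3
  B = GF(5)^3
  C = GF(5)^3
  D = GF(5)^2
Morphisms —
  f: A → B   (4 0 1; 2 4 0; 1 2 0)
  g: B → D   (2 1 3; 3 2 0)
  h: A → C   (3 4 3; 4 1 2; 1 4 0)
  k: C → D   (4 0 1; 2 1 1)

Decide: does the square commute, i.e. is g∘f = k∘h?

1) trace f;g:
  e0=(1,0,0) f→(4,2,1) g→(3,1)
  e1=(0,1,0) f→(0,4,2) g→(0,3)
  e2=(0,0,1) f→(1,0,0) g→(2,3)
  result₁ = (3 0 2; 1 3 3)
2) trace h;k:
  e0=(1,0,0) h→(3,4,1) k→(3,1)
  e1=(0,1,0) h→(4,1,4) k→(0,3)
  e2=(0,0,1) h→(3,2,0) k→(2,3)
  result₂ = (3 0 2; 1 3 3)
Equal? same morphism ✓

Answer: COMMUTES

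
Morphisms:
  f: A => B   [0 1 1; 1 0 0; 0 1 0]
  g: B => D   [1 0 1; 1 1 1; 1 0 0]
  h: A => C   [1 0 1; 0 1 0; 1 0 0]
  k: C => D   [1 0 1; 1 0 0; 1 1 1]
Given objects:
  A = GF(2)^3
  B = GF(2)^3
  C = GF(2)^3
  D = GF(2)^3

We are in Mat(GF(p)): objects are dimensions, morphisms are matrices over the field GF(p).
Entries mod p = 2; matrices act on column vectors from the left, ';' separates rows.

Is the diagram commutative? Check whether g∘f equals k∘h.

Path 1 = f;g:
  e0=[1,0,0] f=>[0,1,0] g=>[0,1,0]
  e1=[0,1,0] f=>[1,0,1] g=>[0,0,1]
  e2=[0,0,1] f=>[1,0,0] g=>[1,1,1]
  ⟦path⟧₁ = [0 0 1; 1 0 1; 0 1 1]
Path 2 = h;k:
  e0=[1,0,0] h=>[1,0,1] k=>[0,1,0]
  e1=[0,1,0] h=>[0,1,0] k=>[0,0,1]
  e2=[0,0,1] h=>[1,0,0] k=>[1,1,1]
  ⟦path⟧₂ = [0 0 1; 1 0 1; 0 1 1]
Equal? equal; square commutes

Answer: COMMUTES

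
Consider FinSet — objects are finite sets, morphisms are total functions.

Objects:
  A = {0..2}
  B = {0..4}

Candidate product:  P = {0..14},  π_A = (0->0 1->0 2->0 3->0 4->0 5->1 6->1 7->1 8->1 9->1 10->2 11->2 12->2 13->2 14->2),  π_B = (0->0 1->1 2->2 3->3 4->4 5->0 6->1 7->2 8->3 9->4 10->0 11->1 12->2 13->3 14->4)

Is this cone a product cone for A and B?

Answer: VALID PRODUCT

Trace:
|A|·|B| = 3·5 = 15;  |P| = 15
Check the pairing map k ↦ (π_A(k), π_B(k)):
  0 -> (0,0)
  1 -> (0,1)
  2 -> (0,2)
  3 -> (0,3)
  4 -> (0,4)
  5 -> (1,0)
  6 -> (1,1)
  7 -> (1,2)
  8 -> (1,3)
  9 -> (1,4)
  10 -> (2,0)
  11 -> (2,1)
  12 -> (2,2)
  13 -> (2,3)
  14 -> (2,4)
distinct pairs in image: 15 / 15 needed
  → bijection onto A×B; projections well-typed.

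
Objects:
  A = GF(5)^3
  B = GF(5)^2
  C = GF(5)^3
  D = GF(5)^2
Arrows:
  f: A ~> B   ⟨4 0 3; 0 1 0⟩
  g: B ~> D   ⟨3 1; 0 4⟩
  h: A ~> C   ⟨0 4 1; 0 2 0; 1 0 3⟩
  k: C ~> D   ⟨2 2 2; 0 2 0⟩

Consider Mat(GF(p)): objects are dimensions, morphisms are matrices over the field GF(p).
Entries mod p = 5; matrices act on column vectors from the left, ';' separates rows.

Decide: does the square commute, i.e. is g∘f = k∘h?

Answer: DOES NOT COMMUTE

Trace:
Path 1 = f;g:
  e0=(1,0,0) f~>(4,0) g~>(2,0)
  e1=(0,1,0) f~>(0,1) g~>(1,4)
  e2=(0,0,1) f~>(3,0) g~>(4,0)
  ⟦path⟧₁ = ⟨2 1 4; 0 4 0⟩
Path 2 = h;k:
  e0=(1,0,0) h~>(0,0,1) k~>(2,0)
  e1=(0,1,0) h~>(4,2,0) k~>(2,4)
  e2=(0,0,1) h~>(1,0,3) k~>(3,0)
  ⟦path⟧₂ = ⟨2 2 3; 0 4 0⟩
Equal? NO — does not commute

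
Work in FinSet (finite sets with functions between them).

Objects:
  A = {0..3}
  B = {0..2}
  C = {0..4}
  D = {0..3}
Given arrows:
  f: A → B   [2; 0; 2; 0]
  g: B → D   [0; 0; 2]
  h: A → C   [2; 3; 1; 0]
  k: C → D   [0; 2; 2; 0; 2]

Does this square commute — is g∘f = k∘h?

Answer: COMMUTES

Trace:
Along f;g (path 1):
  0 f→2 g→2
  1 f→0 g→0
  2 f→2 g→2
  3 f→0 g→0
  ⟦path⟧₁ = [2; 0; 2; 0]
Along h;k (path 2):
  0 h→2 k→2
  1 h→3 k→0
  2 h→1 k→2
  3 h→0 k→0
  ⟦path⟧₂ = [2; 0; 2; 0]
Equal? equal; square commutes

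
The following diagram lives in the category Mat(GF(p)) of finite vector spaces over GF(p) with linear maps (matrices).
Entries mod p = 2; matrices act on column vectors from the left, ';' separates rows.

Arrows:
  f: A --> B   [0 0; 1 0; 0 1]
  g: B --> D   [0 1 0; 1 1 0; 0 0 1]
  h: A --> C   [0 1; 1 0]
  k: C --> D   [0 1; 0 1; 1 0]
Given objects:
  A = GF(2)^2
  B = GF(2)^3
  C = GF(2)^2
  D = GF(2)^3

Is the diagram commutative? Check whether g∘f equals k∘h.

Answer: COMMUTES

Derivation:
1) trace f;g:
  e0=[1,0] f-->[0,1,0] g-->[1,1,0]
  e1=[0,1] f-->[0,0,1] g-->[0,0,1]
  composite₁ = [1 0; 1 0; 0 1]
2) trace h;k:
  e0=[1,0] h-->[0,1] k-->[1,1,0]
  e1=[0,1] h-->[1,0] k-->[0,0,1]
  composite₂ = [1 0; 1 0; 0 1]
Equal? equal; square commutes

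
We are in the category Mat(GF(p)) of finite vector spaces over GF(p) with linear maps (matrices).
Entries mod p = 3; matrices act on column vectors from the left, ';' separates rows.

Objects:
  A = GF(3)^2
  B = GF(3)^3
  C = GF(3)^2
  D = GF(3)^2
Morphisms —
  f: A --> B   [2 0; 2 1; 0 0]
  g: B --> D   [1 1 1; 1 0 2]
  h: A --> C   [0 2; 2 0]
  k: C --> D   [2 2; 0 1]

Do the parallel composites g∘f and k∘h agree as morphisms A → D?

Answer: COMMUTES

Derivation:
Along f;g (path 1):
  e0=[1,0] f-->[2,2,0] g-->[1,2]
  e1=[0,1] f-->[0,1,0] g-->[1,0]
  composite₁ = [1 1; 2 0]
Along h;k (path 2):
  e0=[1,0] h-->[0,2] k-->[1,2]
  e1=[0,1] h-->[2,0] k-->[1,0]
  composite₂ = [1 1; 2 0]
Equal? equal; square commutes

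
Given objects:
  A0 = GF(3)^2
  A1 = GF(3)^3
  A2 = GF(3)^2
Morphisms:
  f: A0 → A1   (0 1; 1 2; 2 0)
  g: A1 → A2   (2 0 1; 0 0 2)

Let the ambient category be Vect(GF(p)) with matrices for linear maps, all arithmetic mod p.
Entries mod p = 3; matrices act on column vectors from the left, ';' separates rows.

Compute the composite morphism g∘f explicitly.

  e0=[1,0] f→[0,1,2] g→[2,1]
  e1=[0,1] f→[1,2,0] g→[2,0]
⟦path⟧: (2 2; 1 0)

Answer: (2 2; 1 0)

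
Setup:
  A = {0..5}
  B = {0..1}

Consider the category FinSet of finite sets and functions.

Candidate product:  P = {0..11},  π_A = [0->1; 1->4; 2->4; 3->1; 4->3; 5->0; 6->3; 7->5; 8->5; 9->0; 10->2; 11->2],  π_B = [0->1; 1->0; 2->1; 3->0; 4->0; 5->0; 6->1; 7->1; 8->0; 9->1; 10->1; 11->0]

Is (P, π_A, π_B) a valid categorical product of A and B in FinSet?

|A|·|B| = 6·2 = 12;  |P| = 12
Check the pairing map k ↦ (π_A(k), π_B(k)):
  0 -> (1,1)
  1 -> (4,0)
  2 -> (4,1)
  3 -> (1,0)
  4 -> (3,0)
  5 -> (0,0)
  6 -> (3,1)
  7 -> (5,1)
  8 -> (5,0)
  9 -> (0,1)
  10 -> (2,1)
  11 -> (2,0)
distinct pairs in image: 12 / 12 needed
  → bijection onto A×B; projections well-typed.

Answer: VALID PRODUCT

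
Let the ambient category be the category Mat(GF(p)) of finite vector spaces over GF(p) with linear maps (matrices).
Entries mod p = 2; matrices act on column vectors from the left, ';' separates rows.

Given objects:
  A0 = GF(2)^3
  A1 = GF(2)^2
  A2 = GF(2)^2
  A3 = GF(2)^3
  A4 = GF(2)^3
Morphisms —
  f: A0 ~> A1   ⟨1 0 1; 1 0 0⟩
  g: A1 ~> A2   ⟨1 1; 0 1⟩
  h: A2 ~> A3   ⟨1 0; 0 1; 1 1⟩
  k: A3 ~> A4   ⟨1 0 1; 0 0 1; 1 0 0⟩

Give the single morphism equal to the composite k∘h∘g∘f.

Answer: ⟨1 0 0; 1 0 1; 0 0 1⟩

Derivation:
  e0=⟨1,0,0⟩ f~>⟨1,1⟩ g~>⟨0,1⟩ h~>⟨0,1,1⟩ k~>⟨1,1,0⟩
  e1=⟨0,1,0⟩ f~>⟨0,0⟩ g~>⟨0,0⟩ h~>⟨0,0,0⟩ k~>⟨0,0,0⟩
  e2=⟨0,0,1⟩ f~>⟨1,0⟩ g~>⟨1,0⟩ h~>⟨1,0,1⟩ k~>⟨0,1,1⟩
⟦path⟧: ⟨1 0 0; 1 0 1; 0 0 1⟩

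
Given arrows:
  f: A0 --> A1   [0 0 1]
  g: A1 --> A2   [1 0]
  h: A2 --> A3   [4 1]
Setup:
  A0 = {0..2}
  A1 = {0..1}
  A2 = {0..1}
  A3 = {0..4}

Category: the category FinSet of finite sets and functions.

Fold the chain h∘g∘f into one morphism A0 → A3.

Answer: [1 1 4]

Derivation:
  0 f-->0 g-->1 h-->1
  1 f-->0 g-->1 h-->1
  2 f-->1 g-->0 h-->4
⟦path⟧: [1 1 4]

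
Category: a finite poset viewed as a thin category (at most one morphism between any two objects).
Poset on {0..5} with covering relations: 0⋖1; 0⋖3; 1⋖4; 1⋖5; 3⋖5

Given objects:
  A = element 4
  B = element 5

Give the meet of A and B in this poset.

{x : x≤A ∧ x≤B} = {0,1}  (A=4, B=5)
  0 ≤ 1
  1 ≤ 1
glb = 1

Answer: A∧B = 1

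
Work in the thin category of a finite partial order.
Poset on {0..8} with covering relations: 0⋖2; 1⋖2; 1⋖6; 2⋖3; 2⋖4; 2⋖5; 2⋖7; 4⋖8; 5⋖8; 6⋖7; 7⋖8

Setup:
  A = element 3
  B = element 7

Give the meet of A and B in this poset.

Common predecessors of 3,7: {0,1,2}
  0 <= 2
  1 <= 2
  2 <= 2
glb = 2

Answer: A∧B = 2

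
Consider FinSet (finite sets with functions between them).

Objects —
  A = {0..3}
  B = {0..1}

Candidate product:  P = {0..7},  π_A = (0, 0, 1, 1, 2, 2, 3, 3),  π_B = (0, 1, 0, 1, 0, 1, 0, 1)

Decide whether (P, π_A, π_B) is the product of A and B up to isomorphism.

|A|·|B| = 4·2 = 8;  |P| = 8
Check the pairing map k ↦ (π_A(k), π_B(k)):
  0 -> (0,0)
  1 -> (0,1)
  2 -> (1,0)
  3 -> (1,1)
  4 -> (2,0)
  5 -> (2,1)
  6 -> (3,0)
  7 -> (3,1)
distinct pairs in image: 8 / 8 needed
  → bijection onto A×B; projections well-typed.

Answer: VALID PRODUCT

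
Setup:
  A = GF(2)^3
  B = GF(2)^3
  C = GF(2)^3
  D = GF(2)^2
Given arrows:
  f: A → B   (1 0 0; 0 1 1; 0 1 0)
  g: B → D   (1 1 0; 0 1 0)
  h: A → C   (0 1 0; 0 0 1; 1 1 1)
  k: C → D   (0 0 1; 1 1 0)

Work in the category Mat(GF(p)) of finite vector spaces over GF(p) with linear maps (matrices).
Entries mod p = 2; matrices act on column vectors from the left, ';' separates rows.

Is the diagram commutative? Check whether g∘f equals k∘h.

Along f;g (path 1):
  e0=⟨1,0,0⟩ f→⟨1,0,0⟩ g→⟨1,0⟩
  e1=⟨0,1,0⟩ f→⟨0,1,1⟩ g→⟨1,1⟩
  e2=⟨0,0,1⟩ f→⟨0,1,0⟩ g→⟨1,1⟩
  result₁ = (1 1 1; 0 1 1)
Along h;k (path 2):
  e0=⟨1,0,0⟩ h→⟨0,0,1⟩ k→⟨1,0⟩
  e1=⟨0,1,0⟩ h→⟨1,0,1⟩ k→⟨1,1⟩
  e2=⟨0,0,1⟩ h→⟨0,1,1⟩ k→⟨1,1⟩
  result₂ = (1 1 1; 0 1 1)
Equal? equal; square commutes

Answer: COMMUTES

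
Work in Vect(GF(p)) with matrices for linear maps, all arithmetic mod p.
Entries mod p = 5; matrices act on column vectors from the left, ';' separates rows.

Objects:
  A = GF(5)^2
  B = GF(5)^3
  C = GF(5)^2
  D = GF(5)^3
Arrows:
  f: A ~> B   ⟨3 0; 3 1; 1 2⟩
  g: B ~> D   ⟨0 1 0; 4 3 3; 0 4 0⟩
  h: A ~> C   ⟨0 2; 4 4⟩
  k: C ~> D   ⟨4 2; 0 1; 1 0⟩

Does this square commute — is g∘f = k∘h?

Path 1 = f;g:
  e0=(1,0) f~>(3,3,1) g~>(3,4,2)
  e1=(0,1) f~>(0,1,2) g~>(1,4,4)
  ⟦path⟧₁ = ⟨3 1; 4 4; 2 4⟩
Path 2 = h;k:
  e0=(1,0) h~>(0,4) k~>(3,4,0)
  e1=(0,1) h~>(2,4) k~>(1,4,2)
  ⟦path⟧₂ = ⟨3 1; 4 4; 0 2⟩
Equal? NO — does not commute

Answer: DOES NOT COMMUTE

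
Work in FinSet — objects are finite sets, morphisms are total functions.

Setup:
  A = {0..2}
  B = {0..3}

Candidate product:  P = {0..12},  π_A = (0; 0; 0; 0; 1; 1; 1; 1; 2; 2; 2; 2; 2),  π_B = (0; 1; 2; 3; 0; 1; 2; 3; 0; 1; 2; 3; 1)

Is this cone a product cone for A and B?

|A|·|B| = 3·4 = 12;  |P| = 13
  → cardinalities differ; no bijection possible.

Answer: NOT A VALID PRODUCT — |P|=13 ≠ |A|·|B|=12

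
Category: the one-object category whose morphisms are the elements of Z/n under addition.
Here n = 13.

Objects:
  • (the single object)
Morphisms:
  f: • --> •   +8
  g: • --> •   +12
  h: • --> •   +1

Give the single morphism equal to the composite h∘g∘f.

  0 +8≡8 +12≡7 +1≡8  (mod 13)
composite: +8

Answer: +8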